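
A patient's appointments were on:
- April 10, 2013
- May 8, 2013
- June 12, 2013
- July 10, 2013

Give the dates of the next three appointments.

August 14, 2013; September 11, 2013; October 9, 2013

Gaps: 28, 35, 28 days — a mix of 28 and 35. Every date is a Wednesday.
Each is the 2nd Wednesday of its month.
August 2013 — 2nd Wednesday is August 14, 2013.
2nd Wednesday of September 2013: September 11, 2013.
October 2013 — 2nd Wednesday is October 9, 2013.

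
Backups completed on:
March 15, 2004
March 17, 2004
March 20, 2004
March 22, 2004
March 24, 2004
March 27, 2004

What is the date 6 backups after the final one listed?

Every event lands on a Monday or Wednesday or Saturday (gaps cycle 2, 3, 2, 2, 3).
So the schedule is: every Monday, Wednesday and Saturday.
The following Monday is March 29, 2004.
Next Wednesday: March 31, 2004.
The following Saturday is April 3, 2004.
Next Monday: April 5, 2004.
The following Wednesday is April 7, 2004.
The following Saturday is April 10, 2004.

April 10, 2004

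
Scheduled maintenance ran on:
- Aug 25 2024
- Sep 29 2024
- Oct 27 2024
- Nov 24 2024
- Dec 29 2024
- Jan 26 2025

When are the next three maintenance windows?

Feb 23 2025, Mar 30 2025, Apr 27 2025

All Sundays; the gaps (35, 28, 28, 35, 28) vary with month length.
This is the last Sunday of each month.
February 2025 ends with Sunday Feb 23 2025.
Last Sunday of March 2025: Mar 30 2025.
Last Sunday of April 2025: Apr 27 2025.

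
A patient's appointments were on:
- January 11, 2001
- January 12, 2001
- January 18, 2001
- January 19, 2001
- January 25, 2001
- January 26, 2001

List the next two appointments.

February 1, 2001; February 2, 2001

The gap pattern 1, 6, 1, 6, 1 repeats every 2 events.
These are the Thursdays and Fridays of each week.
The following Thursday is February 1, 2001.
The following Friday is February 2, 2001.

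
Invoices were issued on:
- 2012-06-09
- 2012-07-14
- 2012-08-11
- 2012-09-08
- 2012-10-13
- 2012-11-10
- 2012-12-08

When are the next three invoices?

2013-01-12, 2013-02-09, 2013-03-09

Gaps: 35, 28, 28, 35, 28, 28 days — a mix of 28 and 35. Every date is a Saturday.
Each is the 2nd Saturday of its month.
2nd Saturday of January 2013: 2013-01-12.
2nd Saturday of February 2013: 2013-02-09.
March 2013 — 2nd Saturday is 2013-03-09.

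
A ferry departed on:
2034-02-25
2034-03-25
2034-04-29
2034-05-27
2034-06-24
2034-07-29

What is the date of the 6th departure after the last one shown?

2035-01-27

These are Saturdays with 28, 35, 28, 28, 35-day gaps.
Each is the final Saturday of its month — 2034-04-29 is past the 28th, so '4th Saturday' doesn't fit.
August 2034 ends with Saturday 2034-08-26.
Last Saturday of September 2034: 2034-09-30.
October 2034 ends with Saturday 2034-10-28.
Last Saturday of November 2034: 2034-11-25.
Last Saturday of December 2034: 2034-12-30.
Last Saturday of January 2035: 2035-01-27.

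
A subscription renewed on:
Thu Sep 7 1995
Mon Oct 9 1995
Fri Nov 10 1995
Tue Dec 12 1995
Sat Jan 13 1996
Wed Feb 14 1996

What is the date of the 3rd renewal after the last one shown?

Mon May 20 1996

Every event comes 32 days after the last (32, 32, 32, 32, 32).
Wed Feb 14 1996 + 32 days = Sun Mar 17 1996.
Sun Mar 17 1996 + 32 days = Thu Apr 18 1996.
Thu Apr 18 1996 + 32 days = Mon May 20 1996.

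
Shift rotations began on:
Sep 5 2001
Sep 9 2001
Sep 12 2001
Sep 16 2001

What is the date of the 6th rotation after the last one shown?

Oct 7 2001

The gap pattern 4, 3, 4 repeats every 2 events.
These are the Wednesdays and Sundays of each week.
Next Wednesday: Sep 19 2001.
Next Sunday: Sep 23 2001.
Next Wednesday: Sep 26 2001.
The following Sunday is Sep 30 2001.
Next Wednesday: Oct 3 2001.
Next Sunday: Oct 7 2001.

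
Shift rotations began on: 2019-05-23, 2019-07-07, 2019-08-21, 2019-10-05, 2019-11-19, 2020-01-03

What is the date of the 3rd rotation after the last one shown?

2020-05-17

The spacing is 45, 45, 45, 45, 45 days — always 45 days.
2020-01-03 + 45 days = 2020-02-17.
2020-02-17 + 45 days = 2020-04-02.
2020-04-02 + 45 days = 2020-05-17.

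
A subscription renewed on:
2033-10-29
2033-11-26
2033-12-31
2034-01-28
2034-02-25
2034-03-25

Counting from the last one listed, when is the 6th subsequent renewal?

All Saturdays; the gaps (28, 35, 28, 28, 28) vary with month length.
This is the last Saturday of each month.
April 2034 ends with Saturday 2034-04-29.
Last Saturday of May 2034: 2034-05-27.
Last Saturday of June 2034: 2034-06-24.
Last Saturday of July 2034: 2034-07-29.
August 2034 ends with Saturday 2034-08-26.
Last Saturday of September 2034: 2034-09-30.

2034-09-30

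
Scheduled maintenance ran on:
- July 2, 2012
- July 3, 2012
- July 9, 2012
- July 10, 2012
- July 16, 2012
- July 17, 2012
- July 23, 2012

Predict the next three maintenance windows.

Every event lands on a Monday or Tuesday (gaps cycle 1, 6, 1, 6, 1, 6).
So the schedule is: every Monday and Tuesday.
Next Tuesday: July 24, 2012.
The following Monday is July 30, 2012.
Next Tuesday: July 31, 2012.

July 24, 2012; July 30, 2012; July 31, 2012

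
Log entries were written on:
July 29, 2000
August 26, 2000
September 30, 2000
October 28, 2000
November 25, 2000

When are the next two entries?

December 30, 2000; January 27, 2001

These are Saturdays with 28, 35, 28, 28-day gaps.
Each is the final Saturday of its month — July 29, 2000 is past the 28th, so '4th Saturday' doesn't fit.
Last Saturday of December 2000: December 30, 2000.
Last Saturday of January 2001: January 27, 2001.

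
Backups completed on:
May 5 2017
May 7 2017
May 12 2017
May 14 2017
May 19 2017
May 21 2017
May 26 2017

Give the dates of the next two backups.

Every event lands on a Friday or Sunday (gaps cycle 2, 5, 2, 5, 2, 5).
So the schedule is: every Friday and Sunday.
Next Sunday: May 28 2017.
The following Friday is Jun 2 2017.

May 28 2017, Jun 2 2017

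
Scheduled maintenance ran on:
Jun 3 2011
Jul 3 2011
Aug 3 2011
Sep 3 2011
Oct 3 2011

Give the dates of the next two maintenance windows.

Nov 3 2011, Dec 3 2011

Each date is the 3rd; the gaps (30, 31, 31, 30) track the month lengths.
The rule is the 3rd of each month.
November 2011: Nov 3 2011.
Next: December 2011 → Dec 3 2011.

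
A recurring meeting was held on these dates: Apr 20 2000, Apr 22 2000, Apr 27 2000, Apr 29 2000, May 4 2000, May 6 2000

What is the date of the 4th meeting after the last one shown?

May 20 2000

The gap pattern 2, 5, 2, 5, 2 repeats every 2 events.
These are the Thursdays and Saturdays of each week.
Next Thursday: May 11 2000.
Next Saturday: May 13 2000.
The following Thursday is May 18 2000.
The following Saturday is May 20 2000.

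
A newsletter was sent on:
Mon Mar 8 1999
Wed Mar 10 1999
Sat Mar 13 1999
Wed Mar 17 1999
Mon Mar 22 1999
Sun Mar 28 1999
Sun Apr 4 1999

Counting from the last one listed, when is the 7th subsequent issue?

Gaps: 2, 3, 4, 5, 6, 7 days — each gap is 1 larger than the previous one.
Next gap: 8 days. Sun Apr 4 1999 + 8 days = Mon Apr 12 1999.
Next gap: 9 days. Mon Apr 12 1999 + 9 days = Wed Apr 21 1999.
Next gap: 10 days. Wed Apr 21 1999 + 10 days = Sat May 1 1999.
Next gap: 11 days. Sat May 1 1999 + 11 days = Wed May 12 1999.
Next gap: 12 days. Wed May 12 1999 + 12 days = Mon May 24 1999.
Next gap: 13 days. Mon May 24 1999 + 13 days = Sun Jun 6 1999.
Next gap: 14 days. Sun Jun 6 1999 + 14 days = Sun Jun 20 1999.

Sun Jun 20 1999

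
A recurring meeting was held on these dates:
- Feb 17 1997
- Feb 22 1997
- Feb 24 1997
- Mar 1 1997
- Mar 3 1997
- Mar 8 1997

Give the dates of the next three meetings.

Every event lands on a Monday or Saturday (gaps cycle 5, 2, 5, 2, 5).
So the schedule is: every Monday and Saturday.
The following Monday is Mar 10 1997.
Next Saturday: Mar 15 1997.
The following Monday is Mar 17 1997.

Mar 10 1997, Mar 15 1997, Mar 17 1997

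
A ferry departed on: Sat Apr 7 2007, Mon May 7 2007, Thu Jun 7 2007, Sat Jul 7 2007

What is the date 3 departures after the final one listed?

Sun Oct 7 2007

Gaps: 30, 31, 30 days — not constant. Every event is on the 7th of the month.
Pattern: the 7th of each month.
August 2007: Tue Aug 7 2007.
September 2007: Fri Sep 7 2007.
Next: October 2007 → Sun Oct 7 2007.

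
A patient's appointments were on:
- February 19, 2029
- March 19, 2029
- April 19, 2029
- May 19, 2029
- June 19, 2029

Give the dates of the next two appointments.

July 19, 2029; August 19, 2029

The day-of-month is always 19 (28, 31, 30, 31 days between events).
So this recurs on the 19th of each month.
Next: July 2029 → July 19, 2029.
August 2029: August 19, 2029.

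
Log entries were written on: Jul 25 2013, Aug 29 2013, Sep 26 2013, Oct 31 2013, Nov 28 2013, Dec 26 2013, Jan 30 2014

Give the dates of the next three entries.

Feb 27 2014, Mar 27 2014, Apr 24 2014

Every date is a Thursday; gaps 35, 28, 35, 28, 28, 35 days.
Each is the last Thursday of its month (at least one falls on the 29th or later, ruling out '4th Thursday').
Last Thursday of February 2014: Feb 27 2014.
March 2014 ends with Thursday Mar 27 2014.
April 2014 ends with Thursday Apr 24 2014.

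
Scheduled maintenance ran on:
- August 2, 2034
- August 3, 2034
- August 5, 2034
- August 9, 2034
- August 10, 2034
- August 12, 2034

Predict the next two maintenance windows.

The gap pattern 1, 2, 4, 1, 2 repeats every 3 events.
These are the Wednesdays, Thursdays and Saturdays of each week.
The following Wednesday is August 16, 2034.
The following Thursday is August 17, 2034.

August 16, 2034; August 17, 2034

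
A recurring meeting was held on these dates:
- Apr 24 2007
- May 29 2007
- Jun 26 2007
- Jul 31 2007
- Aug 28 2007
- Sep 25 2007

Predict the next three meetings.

These are Tuesdays with 35, 28, 35, 28, 28-day gaps.
Each is the final Tuesday of its month — May 29 2007 is past the 28th, so '4th Tuesday' doesn't fit.
October 2007 ends with Tuesday Oct 30 2007.
Last Tuesday of November 2007: Nov 27 2007.
Last Tuesday of December 2007: Dec 25 2007.

Oct 30 2007, Nov 27 2007, Dec 25 2007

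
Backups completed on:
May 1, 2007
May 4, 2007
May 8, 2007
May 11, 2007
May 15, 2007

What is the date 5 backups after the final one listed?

June 1, 2007

The gap pattern 3, 4, 3, 4 repeats every 2 events.
These are the Tuesdays and Fridays of each week.
The following Friday is May 18, 2007.
The following Tuesday is May 22, 2007.
Next Friday: May 25, 2007.
Next Tuesday: May 29, 2007.
The following Friday is June 1, 2007.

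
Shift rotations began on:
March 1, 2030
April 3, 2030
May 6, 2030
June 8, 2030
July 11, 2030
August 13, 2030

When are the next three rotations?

September 15, 2030; October 18, 2030; November 20, 2030

The spacing is 33, 33, 33, 33, 33 days — always 33 days.
August 13, 2030 + 33 days = September 15, 2030.
September 15, 2030 + 33 days = October 18, 2030.
October 18, 2030 + 33 days = November 20, 2030.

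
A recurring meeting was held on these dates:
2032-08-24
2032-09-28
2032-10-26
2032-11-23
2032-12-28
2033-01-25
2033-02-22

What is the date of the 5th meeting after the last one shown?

These are Tuesdays at 28- or 35-day spacing (35, 28, 28, 35, 28, 28).
The pattern: 4th Tuesday of the month.
March 2033 — 4th Tuesday is 2033-03-22.
April 2033 — 4th Tuesday is 2033-04-26.
May 2033 — 4th Tuesday is 2033-05-24.
4th Tuesday of June 2033: 2033-06-28.
July 2033 — 4th Tuesday is 2033-07-26.

2033-07-26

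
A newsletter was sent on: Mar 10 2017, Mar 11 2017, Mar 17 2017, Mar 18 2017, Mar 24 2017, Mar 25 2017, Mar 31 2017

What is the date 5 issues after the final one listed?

The gap pattern 1, 6, 1, 6, 1, 6 repeats every 2 events.
These are the Fridays and Saturdays of each week.
Next Saturday: Apr 1 2017.
The following Friday is Apr 7 2017.
The following Saturday is Apr 8 2017.
Next Friday: Apr 14 2017.
The following Saturday is Apr 15 2017.

Apr 15 2017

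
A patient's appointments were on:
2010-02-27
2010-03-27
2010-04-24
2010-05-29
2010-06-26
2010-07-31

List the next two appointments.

All Saturdays; the gaps (28, 28, 35, 28, 35) vary with month length.
This is the last Saturday of each month.
Last Saturday of August 2010: 2010-08-28.
Last Saturday of September 2010: 2010-09-25.

2010-08-28, 2010-09-25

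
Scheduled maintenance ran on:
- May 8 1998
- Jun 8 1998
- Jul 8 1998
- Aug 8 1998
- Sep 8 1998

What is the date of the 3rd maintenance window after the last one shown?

Each date is the 8th; the gaps (31, 30, 31, 31) track the month lengths.
The rule is the 8th of each month.
Next: October 1998 → Oct 8 1998.
Next: November 1998 → Nov 8 1998.
December 1998: Dec 8 1998.

Dec 8 1998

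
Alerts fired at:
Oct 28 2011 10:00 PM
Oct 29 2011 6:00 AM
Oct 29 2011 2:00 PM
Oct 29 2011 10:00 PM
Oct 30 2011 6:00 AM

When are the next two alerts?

The interval is a steady 8 hours (8, 8, 8, 8).
Oct 30 2011 6:00 AM + 8 h = Oct 30 2011 2:00 PM.
Oct 30 2011 2:00 PM + 8 h = Oct 30 2011 10:00 PM.

Oct 30 2011 2:00 PM, Oct 30 2011 10:00 PM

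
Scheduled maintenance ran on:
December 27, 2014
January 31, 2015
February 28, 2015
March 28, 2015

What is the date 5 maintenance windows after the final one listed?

August 29, 2015

Every date is a Saturday; gaps 35, 28, 28 days.
Each is the last Saturday of its month (at least one falls on the 29th or later, ruling out '4th Saturday').
Last Saturday of April 2015: April 25, 2015.
Last Saturday of May 2015: May 30, 2015.
Last Saturday of June 2015: June 27, 2015.
Last Saturday of July 2015: July 25, 2015.
August 2015 ends with Saturday August 29, 2015.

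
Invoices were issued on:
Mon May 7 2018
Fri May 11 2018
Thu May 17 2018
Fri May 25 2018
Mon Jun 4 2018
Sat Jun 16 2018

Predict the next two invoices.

Sat Jun 30 2018, Mon Jul 16 2018

The spacing grows by 2 each time: 4, 6, 8, 10, 12 days.
Next gap: 14 days. Sat Jun 16 2018 + 14 days = Sat Jun 30 2018.
Next gap: 16 days. Sat Jun 30 2018 + 16 days = Mon Jul 16 2018.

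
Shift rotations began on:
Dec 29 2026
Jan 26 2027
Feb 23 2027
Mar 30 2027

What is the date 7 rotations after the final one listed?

All Tuesdays; the gaps (28, 28, 35) vary with month length.
This is the last Tuesday of each month.
April 2027 ends with Tuesday Apr 27 2027.
May 2027 ends with Tuesday May 25 2027.
Last Tuesday of June 2027: Jun 29 2027.
July 2027 ends with Tuesday Jul 27 2027.
Last Tuesday of August 2027: Aug 31 2027.
Last Tuesday of September 2027: Sep 28 2027.
October 2027 ends with Tuesday Oct 26 2027.

Oct 26 2027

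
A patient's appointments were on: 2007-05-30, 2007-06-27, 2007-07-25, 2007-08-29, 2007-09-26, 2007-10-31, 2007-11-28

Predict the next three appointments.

2007-12-26, 2008-01-30, 2008-02-27

All Wednesdays; the gaps (28, 28, 35, 28, 35, 28) vary with month length.
This is the last Wednesday of each month.
Last Wednesday of December 2007: 2007-12-26.
Last Wednesday of January 2008: 2008-01-30.
February 2008 ends with Wednesday 2008-02-27.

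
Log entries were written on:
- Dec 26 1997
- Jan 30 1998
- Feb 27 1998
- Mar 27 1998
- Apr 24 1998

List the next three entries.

All Fridays; the gaps (35, 28, 28, 28) vary with month length.
This is the last Friday of each month.
Last Friday of May 1998: May 29 1998.
Last Friday of June 1998: Jun 26 1998.
Last Friday of July 1998: Jul 31 1998.

May 29 1998, Jun 26 1998, Jul 31 1998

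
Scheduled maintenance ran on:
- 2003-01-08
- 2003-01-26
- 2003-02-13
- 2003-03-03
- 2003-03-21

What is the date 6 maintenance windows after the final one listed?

Gaps between consecutive events: 18, 18, 18, 18 days — a constant 18-day interval.
2003-03-21 + 18 days = 2003-04-08.
2003-04-08 + 18 days = 2003-04-26.
2003-04-26 + 18 days = 2003-05-14.
2003-05-14 + 18 days = 2003-06-01.
2003-06-01 + 18 days = 2003-06-19.
2003-06-19 + 18 days = 2003-07-07.

2003-07-07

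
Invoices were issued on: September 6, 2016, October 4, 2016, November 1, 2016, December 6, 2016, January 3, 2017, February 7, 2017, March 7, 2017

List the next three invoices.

These are Tuesdays at 28- or 35-day spacing (28, 28, 35, 28, 35, 28).
The pattern: 1st Tuesday of the month.
April 2017 — 1st Tuesday is April 4, 2017.
1st Tuesday of May 2017: May 2, 2017.
1st Tuesday of June 2017: June 6, 2017.

April 4, 2017; May 2, 2017; June 6, 2017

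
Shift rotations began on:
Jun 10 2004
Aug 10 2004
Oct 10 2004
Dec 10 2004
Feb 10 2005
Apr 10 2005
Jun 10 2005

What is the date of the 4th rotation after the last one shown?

The day-of-month is always 10 (61, 61, 61, 62, 59, 61 days between events).
So this recurs on the 10th of every 2 months.
Next: August 2005 → Aug 10 2005.
Next: October 2005 → Oct 10 2005.
December 2005: Dec 10 2005.
February 2006: Feb 10 2006.

Feb 10 2006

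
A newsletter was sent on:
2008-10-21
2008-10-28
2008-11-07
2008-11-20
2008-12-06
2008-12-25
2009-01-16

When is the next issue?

Intervals are 7, 10, 13, 16, 19, 22 days — an arithmetic progression with common difference 3.
Next gap: 25 days. 2009-01-16 + 25 days = 2009-02-10.

2009-02-10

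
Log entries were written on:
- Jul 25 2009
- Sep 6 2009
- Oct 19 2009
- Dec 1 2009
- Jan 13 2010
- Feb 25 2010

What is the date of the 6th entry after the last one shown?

Nov 10 2010

Every event comes 43 days after the last (43, 43, 43, 43, 43).
Feb 25 2010 + 43 days = Apr 9 2010.
Apr 9 2010 + 43 days = May 22 2010.
May 22 2010 + 43 days = Jul 4 2010.
Jul 4 2010 + 43 days = Aug 16 2010.
Aug 16 2010 + 43 days = Sep 28 2010.
Sep 28 2010 + 43 days = Nov 10 2010.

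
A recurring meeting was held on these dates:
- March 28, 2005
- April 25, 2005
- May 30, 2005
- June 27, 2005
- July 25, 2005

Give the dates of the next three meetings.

Every date is a Monday; gaps 28, 35, 28, 28 days.
Each is the last Monday of its month (at least one falls on the 29th or later, ruling out '4th Monday').
Last Monday of August 2005: August 29, 2005.
September 2005 ends with Monday September 26, 2005.
October 2005 ends with Monday October 31, 2005.

August 29, 2005; September 26, 2005; October 31, 2005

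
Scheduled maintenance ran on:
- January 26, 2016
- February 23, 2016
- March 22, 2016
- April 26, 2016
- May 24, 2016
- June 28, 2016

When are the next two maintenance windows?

July 26, 2016; August 23, 2016

These are Tuesdays at 28- or 35-day spacing (28, 28, 35, 28, 35).
The pattern: 4th Tuesday of the month.
4th Tuesday of July 2016: July 26, 2016.
August 2016 — 4th Tuesday is August 23, 2016.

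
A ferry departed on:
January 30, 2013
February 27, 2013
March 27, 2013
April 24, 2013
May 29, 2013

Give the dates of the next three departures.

June 26, 2013; July 31, 2013; August 28, 2013

These are Wednesdays with 28, 28, 28, 35-day gaps.
Each is the final Wednesday of its month — January 30, 2013 is past the 28th, so '4th Wednesday' doesn't fit.
Last Wednesday of June 2013: June 26, 2013.
Last Wednesday of July 2013: July 31, 2013.
Last Wednesday of August 2013: August 28, 2013.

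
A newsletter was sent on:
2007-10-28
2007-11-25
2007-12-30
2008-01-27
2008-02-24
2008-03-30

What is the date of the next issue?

All Sundays; the gaps (28, 35, 28, 28, 35) vary with month length.
This is the last Sunday of each month.
April 2008 ends with Sunday 2008-04-27.

2008-04-27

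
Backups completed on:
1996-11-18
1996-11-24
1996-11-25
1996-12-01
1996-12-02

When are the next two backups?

The gap pattern 6, 1, 6, 1 repeats every 2 events.
These are the Mondays and Sundays of each week.
The following Sunday is 1996-12-08.
The following Monday is 1996-12-09.

1996-12-08, 1996-12-09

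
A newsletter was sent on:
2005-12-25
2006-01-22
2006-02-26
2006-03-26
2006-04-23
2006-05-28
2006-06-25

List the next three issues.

2006-07-23, 2006-08-27, 2006-09-24

All dates are Sundays, 28, 35, 28, 28, 35, 28 days apart.
Specifically, the 4th Sunday of each month.
July 2006 — 4th Sunday is 2006-07-23.
4th Sunday of August 2006: 2006-08-27.
4th Sunday of September 2006: 2006-09-24.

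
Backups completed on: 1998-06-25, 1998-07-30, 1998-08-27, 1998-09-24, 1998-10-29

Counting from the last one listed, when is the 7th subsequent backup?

1999-05-27

All Thursdays; the gaps (35, 28, 28, 35) vary with month length.
This is the last Thursday of each month.
Last Thursday of November 1998: 1998-11-26.
Last Thursday of December 1998: 1998-12-31.
January 1999 ends with Thursday 1999-01-28.
Last Thursday of February 1999: 1999-02-25.
Last Thursday of March 1999: 1999-03-25.
Last Thursday of April 1999: 1999-04-29.
Last Thursday of May 1999: 1999-05-27.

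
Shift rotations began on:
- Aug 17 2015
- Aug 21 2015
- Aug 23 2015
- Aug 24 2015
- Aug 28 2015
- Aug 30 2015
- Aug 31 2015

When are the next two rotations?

Sep 4 2015, Sep 6 2015

The gap pattern 4, 2, 1, 4, 2, 1 repeats every 3 events.
These are the Mondays, Fridays and Sundays of each week.
Next Friday: Sep 4 2015.
Next Sunday: Sep 6 2015.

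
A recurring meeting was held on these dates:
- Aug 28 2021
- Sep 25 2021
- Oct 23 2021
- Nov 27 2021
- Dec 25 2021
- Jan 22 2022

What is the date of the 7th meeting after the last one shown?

Aug 27 2022

All dates are Saturdays, 28, 28, 35, 28, 28 days apart.
Specifically, the 4th Saturday of each month.
4th Saturday of February 2022: Feb 26 2022.
March 2022 — 4th Saturday is Mar 26 2022.
April 2022 — 4th Saturday is Apr 23 2022.
4th Saturday of May 2022: May 28 2022.
June 2022 — 4th Saturday is Jun 25 2022.
July 2022 — 4th Saturday is Jul 23 2022.
August 2022 — 4th Saturday is Aug 27 2022.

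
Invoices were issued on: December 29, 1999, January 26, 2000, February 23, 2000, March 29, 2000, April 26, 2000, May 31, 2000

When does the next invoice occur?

All Wednesdays; the gaps (28, 28, 35, 28, 35) vary with month length.
This is the last Wednesday of each month.
Last Wednesday of June 2000: June 28, 2000.

June 28, 2000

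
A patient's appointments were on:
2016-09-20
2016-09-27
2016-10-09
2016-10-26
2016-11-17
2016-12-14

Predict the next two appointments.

2017-01-15, 2017-02-21

Intervals are 7, 12, 17, 22, 27 days — an arithmetic progression with common difference 5.
Next gap: 32 days. 2016-12-14 + 32 days = 2017-01-15.
Next gap: 37 days. 2017-01-15 + 37 days = 2017-02-21.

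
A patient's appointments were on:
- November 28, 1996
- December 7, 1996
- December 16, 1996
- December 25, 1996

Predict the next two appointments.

Gaps between consecutive events: 9, 9, 9 days — a constant 9-day interval.
December 25, 1996 + 9 days = January 3, 1997.
January 3, 1997 + 9 days = January 12, 1997.

January 3, 1997; January 12, 1997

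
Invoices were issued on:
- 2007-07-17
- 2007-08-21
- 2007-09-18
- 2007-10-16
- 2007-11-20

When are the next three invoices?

All dates are Tuesdays, 35, 28, 28, 35 days apart.
Specifically, the 3rd Tuesday of each month.
December 2007 — 3rd Tuesday is 2007-12-18.
January 2008 — 3rd Tuesday is 2008-01-15.
3rd Tuesday of February 2008: 2008-02-19.

2007-12-18, 2008-01-15, 2008-02-19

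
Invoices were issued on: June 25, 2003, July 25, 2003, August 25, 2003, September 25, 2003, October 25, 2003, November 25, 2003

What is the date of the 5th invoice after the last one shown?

April 25, 2004

The day-of-month is always 25 (30, 31, 31, 30, 31 days between events).
So this recurs on the 25th of each month.
December 2003: December 25, 2003.
January 2004: January 25, 2004.
February 2004: February 25, 2004.
March 2004: March 25, 2004.
Next: April 2004 → April 25, 2004.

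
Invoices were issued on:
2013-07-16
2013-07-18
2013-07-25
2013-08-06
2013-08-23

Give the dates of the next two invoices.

2013-09-14, 2013-10-11

Gaps: 2, 7, 12, 17 days — each gap is 5 larger than the previous one.
Next gap: 22 days. 2013-08-23 + 22 days = 2013-09-14.
Next gap: 27 days. 2013-09-14 + 27 days = 2013-10-11.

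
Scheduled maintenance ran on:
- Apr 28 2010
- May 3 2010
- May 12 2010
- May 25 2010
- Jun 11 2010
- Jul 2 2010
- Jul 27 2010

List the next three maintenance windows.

The spacing grows by 4 each time: 5, 9, 13, 17, 21, 25 days.
Next gap: 29 days. Jul 27 2010 + 29 days = Aug 25 2010.
Next gap: 33 days. Aug 25 2010 + 33 days = Sep 27 2010.
Next gap: 37 days. Sep 27 2010 + 37 days = Nov 3 2010.

Aug 25 2010, Sep 27 2010, Nov 3 2010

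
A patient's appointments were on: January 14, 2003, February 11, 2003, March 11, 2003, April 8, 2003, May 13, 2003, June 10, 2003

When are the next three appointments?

These are Tuesdays at 28- or 35-day spacing (28, 28, 28, 35, 28).
The pattern: 2nd Tuesday of the month.
July 2003 — 2nd Tuesday is July 8, 2003.
August 2003 — 2nd Tuesday is August 12, 2003.
September 2003 — 2nd Tuesday is September 9, 2003.

July 8, 2003; August 12, 2003; September 9, 2003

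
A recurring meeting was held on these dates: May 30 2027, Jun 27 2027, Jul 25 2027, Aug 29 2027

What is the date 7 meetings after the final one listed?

These are Sundays with 28, 28, 35-day gaps.
Each is the final Sunday of its month — May 30 2027 is past the 28th, so '4th Sunday' doesn't fit.
Last Sunday of September 2027: Sep 26 2027.
Last Sunday of October 2027: Oct 31 2027.
Last Sunday of November 2027: Nov 28 2027.
December 2027 ends with Sunday Dec 26 2027.
Last Sunday of January 2028: Jan 30 2028.
February 2028 ends with Sunday Feb 27 2028.
Last Sunday of March 2028: Mar 26 2028.

Mar 26 2028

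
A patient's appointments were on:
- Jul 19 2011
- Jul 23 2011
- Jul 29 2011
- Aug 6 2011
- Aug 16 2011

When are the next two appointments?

Intervals are 4, 6, 8, 10 days — an arithmetic progression with common difference 2.
Next gap: 12 days. Aug 16 2011 + 12 days = Aug 28 2011.
Next gap: 14 days. Aug 28 2011 + 14 days = Sep 11 2011.

Aug 28 2011, Sep 11 2011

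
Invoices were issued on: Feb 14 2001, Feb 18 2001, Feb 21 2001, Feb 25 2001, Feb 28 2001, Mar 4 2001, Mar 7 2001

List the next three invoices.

Mar 11 2001, Mar 14 2001, Mar 18 2001

The gap pattern 4, 3, 4, 3, 4, 3 repeats every 2 events.
These are the Wednesdays and Sundays of each week.
The following Sunday is Mar 11 2001.
Next Wednesday: Mar 14 2001.
Next Sunday: Mar 18 2001.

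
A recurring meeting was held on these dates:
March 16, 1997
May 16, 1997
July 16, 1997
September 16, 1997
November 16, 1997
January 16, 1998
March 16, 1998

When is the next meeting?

May 16, 1998

Each date is the 16th; the gaps (61, 61, 62, 61, 61, 59) track the month lengths.
The rule is the 16th of every 2 months.
Next: May 1998 → May 16, 1998.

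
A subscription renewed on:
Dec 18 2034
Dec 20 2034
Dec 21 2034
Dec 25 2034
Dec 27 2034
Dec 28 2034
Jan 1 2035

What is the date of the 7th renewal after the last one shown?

Every event lands on a Monday or Wednesday or Thursday (gaps cycle 2, 1, 4, 2, 1, 4).
So the schedule is: every Monday, Wednesday and Thursday.
The following Wednesday is Jan 3 2035.
Next Thursday: Jan 4 2035.
Next Monday: Jan 8 2035.
Next Wednesday: Jan 10 2035.
The following Thursday is Jan 11 2035.
Next Monday: Jan 15 2035.
Next Wednesday: Jan 17 2035.

Jan 17 2035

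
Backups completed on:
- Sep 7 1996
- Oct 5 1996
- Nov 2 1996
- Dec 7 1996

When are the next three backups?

These are Saturdays at 28- or 35-day spacing (28, 28, 35).
The pattern: 1st Saturday of the month.
January 1997 — 1st Saturday is Jan 4 1997.
1st Saturday of February 1997: Feb 1 1997.
March 1997 — 1st Saturday is Mar 1 1997.

Jan 4 1997, Feb 1 1997, Mar 1 1997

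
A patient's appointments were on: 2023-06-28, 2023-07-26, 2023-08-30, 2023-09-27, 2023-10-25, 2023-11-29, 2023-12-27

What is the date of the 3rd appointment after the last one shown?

2024-03-27

These are Wednesdays with 28, 35, 28, 28, 35, 28-day gaps.
Each is the final Wednesday of its month — 2023-08-30 is past the 28th, so '4th Wednesday' doesn't fit.
January 2024 ends with Wednesday 2024-01-31.
February 2024 ends with Wednesday 2024-02-28.
Last Wednesday of March 2024: 2024-03-27.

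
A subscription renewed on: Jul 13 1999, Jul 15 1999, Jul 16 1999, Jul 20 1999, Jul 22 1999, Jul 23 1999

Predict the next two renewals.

Every event lands on a Tuesday or Thursday or Friday (gaps cycle 2, 1, 4, 2, 1).
So the schedule is: every Tuesday, Thursday and Friday.
Next Tuesday: Jul 27 1999.
The following Thursday is Jul 29 1999.

Jul 27 1999, Jul 29 1999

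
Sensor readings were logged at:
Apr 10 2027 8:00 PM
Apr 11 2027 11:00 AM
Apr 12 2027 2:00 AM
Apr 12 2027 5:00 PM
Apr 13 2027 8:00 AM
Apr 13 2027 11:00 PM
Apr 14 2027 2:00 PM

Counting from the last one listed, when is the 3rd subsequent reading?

Spacing: 15, 15, 15, 15, 15, 15 h — constant 15 h.
Apr 14 2027 2:00 PM + 15 h = Apr 15 2027 5:00 AM.
Apr 15 2027 5:00 AM + 15 h = Apr 15 2027 8:00 PM.
Apr 15 2027 8:00 PM + 15 h = Apr 16 2027 11:00 AM.

Apr 16 2027 11:00 AM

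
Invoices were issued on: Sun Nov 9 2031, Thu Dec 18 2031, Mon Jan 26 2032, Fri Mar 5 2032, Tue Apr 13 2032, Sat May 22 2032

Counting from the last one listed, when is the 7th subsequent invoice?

Sat Feb 19 2033

Gaps between consecutive events: 39, 39, 39, 39, 39 days — a constant 39-day interval.
Sat May 22 2032 + 39 days = Wed Jun 30 2032.
Wed Jun 30 2032 + 39 days = Sun Aug 8 2032.
Sun Aug 8 2032 + 39 days = Thu Sep 16 2032.
Thu Sep 16 2032 + 39 days = Mon Oct 25 2032.
Mon Oct 25 2032 + 39 days = Fri Dec 3 2032.
Fri Dec 3 2032 + 39 days = Tue Jan 11 2033.
Tue Jan 11 2033 + 39 days = Sat Feb 19 2033.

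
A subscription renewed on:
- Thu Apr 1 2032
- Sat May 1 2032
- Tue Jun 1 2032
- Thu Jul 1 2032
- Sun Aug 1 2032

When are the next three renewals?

The day-of-month is always 1 (30, 31, 30, 31 days between events).
So this recurs on the 1st of each month.
September 2032: Wed Sep 1 2032.
Next: October 2032 → Fri Oct 1 2032.
Next: November 2032 → Mon Nov 1 2032.

Wed Sep 1 2032, Fri Oct 1 2032, Mon Nov 1 2032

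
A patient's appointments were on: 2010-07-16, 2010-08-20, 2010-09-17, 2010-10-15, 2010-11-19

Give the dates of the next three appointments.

2010-12-17, 2011-01-21, 2011-02-18

All dates are Fridays, 35, 28, 28, 35 days apart.
Specifically, the 3rd Friday of each month.
3rd Friday of December 2010: 2010-12-17.
January 2011 — 3rd Friday is 2011-01-21.
3rd Friday of February 2011: 2011-02-18.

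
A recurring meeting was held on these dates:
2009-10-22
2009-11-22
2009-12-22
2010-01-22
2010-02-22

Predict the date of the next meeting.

Each date is the 22nd; the gaps (31, 30, 31, 31) track the month lengths.
The rule is the 22nd of each month.
Next: March 2010 → 2010-03-22.

2010-03-22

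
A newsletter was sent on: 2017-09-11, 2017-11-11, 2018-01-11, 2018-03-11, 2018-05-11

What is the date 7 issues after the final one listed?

2019-07-11

Each date is the 11th; the gaps (61, 61, 59, 61) track the month lengths.
The rule is the 11th of every 2 months.
July 2018: 2018-07-11.
September 2018: 2018-09-11.
Next: November 2018 → 2018-11-11.
Next: January 2019 → 2019-01-11.
Next: March 2019 → 2019-03-11.
May 2019: 2019-05-11.
Next: July 2019 → 2019-07-11.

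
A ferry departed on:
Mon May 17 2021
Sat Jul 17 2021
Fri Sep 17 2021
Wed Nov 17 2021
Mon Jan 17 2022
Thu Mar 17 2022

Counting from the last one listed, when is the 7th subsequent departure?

Gaps: 61, 62, 61, 61, 59 days — not constant. Every event is on the 17th of the month.
Pattern: the 17th of every 2 months.
Next: May 2022 → Tue May 17 2022.
Next: July 2022 → Sun Jul 17 2022.
Next: September 2022 → Sat Sep 17 2022.
November 2022: Thu Nov 17 2022.
Next: January 2023 → Tue Jan 17 2023.
Next: March 2023 → Fri Mar 17 2023.
Next: May 2023 → Wed May 17 2023.

Wed May 17 2023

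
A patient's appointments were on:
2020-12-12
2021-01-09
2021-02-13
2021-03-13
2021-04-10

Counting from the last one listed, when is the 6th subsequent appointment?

2021-10-09

Gaps: 28, 35, 28, 28 days — a mix of 28 and 35. Every date is a Saturday.
Each is the 2nd Saturday of its month.
2nd Saturday of May 2021: 2021-05-08.
2nd Saturday of June 2021: 2021-06-12.
July 2021 — 2nd Saturday is 2021-07-10.
August 2021 — 2nd Saturday is 2021-08-14.
September 2021 — 2nd Saturday is 2021-09-11.
2nd Saturday of October 2021: 2021-10-09.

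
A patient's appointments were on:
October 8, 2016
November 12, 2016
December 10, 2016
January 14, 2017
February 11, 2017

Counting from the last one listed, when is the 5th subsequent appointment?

These are Saturdays at 28- or 35-day spacing (35, 28, 35, 28).
The pattern: 2nd Saturday of the month.
March 2017 — 2nd Saturday is March 11, 2017.
April 2017 — 2nd Saturday is April 8, 2017.
2nd Saturday of May 2017: May 13, 2017.
June 2017 — 2nd Saturday is June 10, 2017.
July 2017 — 2nd Saturday is July 8, 2017.

July 8, 2017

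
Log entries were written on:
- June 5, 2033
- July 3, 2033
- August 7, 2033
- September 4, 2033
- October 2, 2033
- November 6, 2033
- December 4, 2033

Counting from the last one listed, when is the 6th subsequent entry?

These are Sundays at 28- or 35-day spacing (28, 35, 28, 28, 35, 28).
The pattern: 1st Sunday of the month.
1st Sunday of January 2034: January 1, 2034.
1st Sunday of February 2034: February 5, 2034.
1st Sunday of March 2034: March 5, 2034.
April 2034 — 1st Sunday is April 2, 2034.
May 2034 — 1st Sunday is May 7, 2034.
1st Sunday of June 2034: June 4, 2034.

June 4, 2034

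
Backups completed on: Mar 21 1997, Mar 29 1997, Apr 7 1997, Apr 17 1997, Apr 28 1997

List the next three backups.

Intervals are 8, 9, 10, 11 days — an arithmetic progression with common difference 1.
Next gap: 12 days. Apr 28 1997 + 12 days = May 10 1997.
Next gap: 13 days. May 10 1997 + 13 days = May 23 1997.
Next gap: 14 days. May 23 1997 + 14 days = Jun 6 1997.

May 10 1997, May 23 1997, Jun 6 1997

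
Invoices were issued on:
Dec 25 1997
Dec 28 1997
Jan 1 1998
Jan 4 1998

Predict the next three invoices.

Jan 8 1998, Jan 11 1998, Jan 15 1998

The gap pattern 3, 4, 3 repeats every 2 events.
These are the Thursdays and Sundays of each week.
The following Thursday is Jan 8 1998.
Next Sunday: Jan 11 1998.
The following Thursday is Jan 15 1998.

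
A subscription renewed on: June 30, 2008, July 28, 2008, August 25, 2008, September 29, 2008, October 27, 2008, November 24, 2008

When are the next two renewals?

December 29, 2008; January 26, 2009

All Mondays; the gaps (28, 28, 35, 28, 28) vary with month length.
This is the last Monday of each month.
December 2008 ends with Monday December 29, 2008.
January 2009 ends with Monday January 26, 2009.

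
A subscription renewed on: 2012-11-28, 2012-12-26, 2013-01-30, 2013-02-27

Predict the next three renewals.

All Wednesdays; the gaps (28, 35, 28) vary with month length.
This is the last Wednesday of each month.
March 2013 ends with Wednesday 2013-03-27.
April 2013 ends with Wednesday 2013-04-24.
May 2013 ends with Wednesday 2013-05-29.

2013-03-27, 2013-04-24, 2013-05-29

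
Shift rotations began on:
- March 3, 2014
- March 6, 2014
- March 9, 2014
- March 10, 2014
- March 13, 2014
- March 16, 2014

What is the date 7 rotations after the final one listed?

March 31, 2014

Every event lands on a Monday or Thursday or Sunday (gaps cycle 3, 3, 1, 3, 3).
So the schedule is: every Monday, Thursday and Sunday.
The following Monday is March 17, 2014.
The following Thursday is March 20, 2014.
The following Sunday is March 23, 2014.
Next Monday: March 24, 2014.
Next Thursday: March 27, 2014.
The following Sunday is March 30, 2014.
The following Monday is March 31, 2014.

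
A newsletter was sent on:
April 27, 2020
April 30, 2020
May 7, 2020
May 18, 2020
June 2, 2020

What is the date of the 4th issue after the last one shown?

September 10, 2020

Intervals are 3, 7, 11, 15 days — an arithmetic progression with common difference 4.
Next gap: 19 days. June 2, 2020 + 19 days = June 21, 2020.
Next gap: 23 days. June 21, 2020 + 23 days = July 14, 2020.
Next gap: 27 days. July 14, 2020 + 27 days = August 10, 2020.
Next gap: 31 days. August 10, 2020 + 31 days = September 10, 2020.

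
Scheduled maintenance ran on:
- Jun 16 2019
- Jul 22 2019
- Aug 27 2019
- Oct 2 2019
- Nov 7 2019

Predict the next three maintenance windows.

The spacing is 36, 36, 36, 36 days — always 36 days.
Nov 7 2019 + 36 days = Dec 13 2019.
Dec 13 2019 + 36 days = Jan 18 2020.
Jan 18 2020 + 36 days = Feb 23 2020.

Dec 13 2019, Jan 18 2020, Feb 23 2020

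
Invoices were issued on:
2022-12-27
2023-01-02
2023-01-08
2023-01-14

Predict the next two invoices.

Gaps between consecutive events: 6, 6, 6 days — a constant 6-day interval.
2023-01-14 + 6 days = 2023-01-20.
2023-01-20 + 6 days = 2023-01-26.

2023-01-20, 2023-01-26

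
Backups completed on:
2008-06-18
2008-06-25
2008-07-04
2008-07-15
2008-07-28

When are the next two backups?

The spacing grows by 2 each time: 7, 9, 11, 13 days.
Next gap: 15 days. 2008-07-28 + 15 days = 2008-08-12.
Next gap: 17 days. 2008-08-12 + 17 days = 2008-08-29.

2008-08-12, 2008-08-29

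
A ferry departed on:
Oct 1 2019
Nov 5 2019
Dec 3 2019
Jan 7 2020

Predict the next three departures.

All dates are Tuesdays, 35, 28, 35 days apart.
Specifically, the 1st Tuesday of each month.
February 2020 — 1st Tuesday is Feb 4 2020.
March 2020 — 1st Tuesday is Mar 3 2020.
April 2020 — 1st Tuesday is Apr 7 2020.

Feb 4 2020, Mar 3 2020, Apr 7 2020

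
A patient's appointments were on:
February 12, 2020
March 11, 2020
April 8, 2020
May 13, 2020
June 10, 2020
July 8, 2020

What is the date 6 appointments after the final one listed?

These are Wednesdays at 28- or 35-day spacing (28, 28, 35, 28, 28).
The pattern: 2nd Wednesday of the month.
August 2020 — 2nd Wednesday is August 12, 2020.
September 2020 — 2nd Wednesday is September 9, 2020.
2nd Wednesday of October 2020: October 14, 2020.
November 2020 — 2nd Wednesday is November 11, 2020.
December 2020 — 2nd Wednesday is December 9, 2020.
January 2021 — 2nd Wednesday is January 13, 2021.

January 13, 2021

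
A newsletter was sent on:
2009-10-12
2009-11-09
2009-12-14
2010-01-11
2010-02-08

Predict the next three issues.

2010-03-08, 2010-04-12, 2010-05-10

All dates are Mondays, 28, 35, 28, 28 days apart.
Specifically, the 2nd Monday of each month.
March 2010 — 2nd Monday is 2010-03-08.
April 2010 — 2nd Monday is 2010-04-12.
May 2010 — 2nd Monday is 2010-05-10.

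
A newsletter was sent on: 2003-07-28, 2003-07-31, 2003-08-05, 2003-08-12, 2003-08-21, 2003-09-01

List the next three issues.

2003-09-14, 2003-09-29, 2003-10-16

The spacing grows by 2 each time: 3, 5, 7, 9, 11 days.
Next gap: 13 days. 2003-09-01 + 13 days = 2003-09-14.
Next gap: 15 days. 2003-09-14 + 15 days = 2003-09-29.
Next gap: 17 days. 2003-09-29 + 17 days = 2003-10-16.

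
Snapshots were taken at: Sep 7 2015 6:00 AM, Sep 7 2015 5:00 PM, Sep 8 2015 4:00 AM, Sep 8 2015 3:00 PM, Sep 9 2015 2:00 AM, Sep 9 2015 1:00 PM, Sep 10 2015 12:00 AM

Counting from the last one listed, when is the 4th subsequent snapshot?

Spacing: 11, 11, 11, 11, 11, 11 h — constant 11 h.
Sep 10 2015 12:00 AM + 11 h = Sep 10 2015 11:00 AM.
Sep 10 2015 11:00 AM + 11 h = Sep 10 2015 10:00 PM.
Sep 10 2015 10:00 PM + 11 h = Sep 11 2015 9:00 AM.
Sep 11 2015 9:00 AM + 11 h = Sep 11 2015 8:00 PM.

Sep 11 2015 8:00 PM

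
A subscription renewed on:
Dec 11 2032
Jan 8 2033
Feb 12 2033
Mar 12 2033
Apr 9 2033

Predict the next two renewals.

May 14 2033, Jun 11 2033

These are Saturdays at 28- or 35-day spacing (28, 35, 28, 28).
The pattern: 2nd Saturday of the month.
2nd Saturday of May 2033: May 14 2033.
June 2033 — 2nd Saturday is Jun 11 2033.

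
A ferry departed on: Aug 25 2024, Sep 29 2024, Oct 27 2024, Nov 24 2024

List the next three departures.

Dec 29 2024, Jan 26 2025, Feb 23 2025

These are Sundays with 35, 28, 28-day gaps.
Each is the final Sunday of its month — Sep 29 2024 is past the 28th, so '4th Sunday' doesn't fit.
December 2024 ends with Sunday Dec 29 2024.
Last Sunday of January 2025: Jan 26 2025.
February 2025 ends with Sunday Feb 23 2025.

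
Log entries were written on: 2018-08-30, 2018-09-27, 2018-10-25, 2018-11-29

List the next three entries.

These are Thursdays with 28, 28, 35-day gaps.
Each is the final Thursday of its month — 2018-08-30 is past the 28th, so '4th Thursday' doesn't fit.
Last Thursday of December 2018: 2018-12-27.
Last Thursday of January 2019: 2019-01-31.
Last Thursday of February 2019: 2019-02-28.

2018-12-27, 2019-01-31, 2019-02-28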